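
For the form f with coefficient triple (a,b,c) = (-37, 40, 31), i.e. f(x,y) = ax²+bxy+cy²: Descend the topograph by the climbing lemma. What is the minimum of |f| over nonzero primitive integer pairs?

river: ρ → (31,22,-46)
river: ρ → (-46,70,7)
river: ρ → (7,70,-46)
river: ρ → (-46,22,31)
river: ρ → (31,40,-37)
river: ρ → (-37,34,34)
river: ρ → (34,34,-37)
river: ρ → (-37,40,31)
closes: descent 0, river 8
min |a| on river = 7

7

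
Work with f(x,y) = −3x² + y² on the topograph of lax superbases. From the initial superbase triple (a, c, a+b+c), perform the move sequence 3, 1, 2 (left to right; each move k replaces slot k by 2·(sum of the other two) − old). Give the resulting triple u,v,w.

start (-3,1,-2) = (f(1,0),f(0,1),f(1,1))
replace slot 3: 2·((-3)+1) − (-2) = -2 → (-3,1,-2)
replace slot 1: 2·(1+(-2)) − (-3) = 1 → (1,1,-2)
replace slot 2: 2·(1+(-2)) − 1 = -3 → (1,-3,-2)

1,-3,-2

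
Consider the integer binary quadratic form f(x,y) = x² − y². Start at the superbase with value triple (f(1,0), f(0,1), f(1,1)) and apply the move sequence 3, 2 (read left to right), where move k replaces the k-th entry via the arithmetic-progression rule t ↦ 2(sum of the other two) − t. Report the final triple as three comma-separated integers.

start (1,-1,0) = (f(1,0),f(0,1),f(1,1))
replace slot 3: 2·(1+(-1)) − 0 = 0 → (1,-1,0)
replace slot 2: 2·(1+0) − (-1) = 3 → (1,3,0)

1,3,0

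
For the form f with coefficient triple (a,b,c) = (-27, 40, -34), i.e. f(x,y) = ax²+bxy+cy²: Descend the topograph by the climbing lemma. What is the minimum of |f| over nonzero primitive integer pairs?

translate: b→14 (≡-40 mod 54), so (27,-40,34)→(27,14,21)
flip: (27,14,21)→(21,-14,27)
reduced (well bottom): (21,-14,27) with a≤c, −a<b≤a
well minimum |f| = |-21| = 21 (negative-definite)

21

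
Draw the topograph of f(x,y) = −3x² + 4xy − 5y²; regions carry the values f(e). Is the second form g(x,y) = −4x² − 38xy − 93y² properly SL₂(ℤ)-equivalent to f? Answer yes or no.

D₁ = -44, D₂ = -44
f is negative-definite; reduce −f:
−f: translate: b→2 (≡-4 mod 6), so (3,-4,5)→(3,2,4)
−f: reduced (well bottom): (3,2,4) with a≤c, −a<b≤a
flip sign back: reduced form of f is (-3,-2,-4)
g is negative-definite; reduce −g:
−g: translate: b→-2 (≡38 mod 8), so (4,38,93)→(4,-2,3)
−g: flip: (4,-2,3)→(3,2,4)
−g: reduced (well bottom): (3,2,4) with a≤c, −a<b≤a
flip sign back: reduced form of g is (-3,-2,-4)
reduced forms (-3, -2, -4) vs (-3, -2, -4) ⇒ equivalent

yes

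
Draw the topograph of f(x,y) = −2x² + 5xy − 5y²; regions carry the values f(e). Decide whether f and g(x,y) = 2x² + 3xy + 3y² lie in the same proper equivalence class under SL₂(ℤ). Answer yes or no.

D₁ = -15, D₂ = -15
f is negative-definite; reduce −f:
−f: translate: b→-1 (≡-5 mod 4), so (2,-5,5)→(2,-1,2)
−f: flip: (2,-1,2)→(2,1,2)
−f: reduced (well bottom): (2,1,2) with a≤c, −a<b≤a
flip sign back: reduced form of f is (-2,-1,-2)
g: translate: b→-1 (≡3 mod 4), so (2,3,3)→(2,-1,2)
g: flip: (2,-1,2)→(2,1,2)
g: reduced (well bottom): (2,1,2) with a≤c, −a<b≤a
reduced forms (-2, -1, -2) vs (2, 1, 2) ⇒ inequivalent

no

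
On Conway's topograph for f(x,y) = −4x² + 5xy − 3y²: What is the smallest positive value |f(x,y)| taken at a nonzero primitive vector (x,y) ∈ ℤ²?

translate: b→3 (≡-5 mod 8), so (4,-5,3)→(4,3,2)
flip: (4,3,2)→(2,-3,4)
translate: b→1 (≡-3 mod 4), so (2,-3,4)→(2,1,3)
reduced (well bottom): (2,1,3) with a≤c, −a<b≤a
well minimum |f| = |-2| = 2 (negative-definite)

2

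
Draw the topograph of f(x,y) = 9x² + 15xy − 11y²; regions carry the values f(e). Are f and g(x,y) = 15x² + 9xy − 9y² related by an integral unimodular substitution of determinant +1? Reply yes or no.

D₁ = 621, D₂ = 621
river cycle of f (length 4): (-11, 7, 13), (13, 19, -5), (-5, 21, 9), (9, 15, -11)
river cycle of g (length 4): (-9, 9, 15), (15, 21, -3), (-3, 21, 15), (15, 9, -9)
cycles differ ⇒ inequivalent

no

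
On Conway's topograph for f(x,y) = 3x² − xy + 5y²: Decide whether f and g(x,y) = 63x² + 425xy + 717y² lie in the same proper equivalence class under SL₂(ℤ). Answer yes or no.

D₁ = -59, D₂ = -59
f: reduced (well bottom): (3,-1,5) with a≤c, −a<b≤a
g: translate: b→47 (≡425 mod 126), so (63,425,717)→(63,47,9)
g: flip: (63,47,9)→(9,-47,63)
g: translate: b→7 (≡-47 mod 18), so (9,-47,63)→(9,7,3)
g: flip: (9,7,3)→(3,-7,9)
g: translate: b→-1 (≡-7 mod 6), so (3,-7,9)→(3,-1,5)
g: reduced (well bottom): (3,-1,5) with a≤c, −a<b≤a
reduced forms (3, -1, 5) vs (3, -1, 5) ⇒ equivalent

yes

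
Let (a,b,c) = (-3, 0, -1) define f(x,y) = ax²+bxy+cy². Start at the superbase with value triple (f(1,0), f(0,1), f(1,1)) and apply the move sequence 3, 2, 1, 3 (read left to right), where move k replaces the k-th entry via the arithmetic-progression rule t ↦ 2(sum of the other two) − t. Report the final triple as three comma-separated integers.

start (-3,-1,-4) = (f(1,0),f(0,1),f(1,1))
replace slot 3: 2·((-3)+(-1)) − (-4) = -4 → (-3,-1,-4)
replace slot 2: 2·((-3)+(-4)) − (-1) = -13 → (-3,-13,-4)
replace slot 1: 2·((-13)+(-4)) − (-3) = -31 → (-31,-13,-4)
replace slot 3: 2·((-31)+(-13)) − (-4) = -84 → (-31,-13,-84)

-31,-13,-84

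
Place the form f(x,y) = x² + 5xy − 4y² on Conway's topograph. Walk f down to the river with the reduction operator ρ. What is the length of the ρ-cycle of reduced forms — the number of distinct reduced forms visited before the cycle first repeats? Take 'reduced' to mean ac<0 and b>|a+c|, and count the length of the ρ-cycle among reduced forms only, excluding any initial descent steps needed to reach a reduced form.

D = 41, ⌊√D⌋ = 6
river: ρ → (-4,3,2)
river: ρ → (2,5,-2)
river: ρ → (-2,3,4)
river: ρ → (4,5,-1)
river: ρ → (-1,5,4)
river: ρ → (4,3,-2)
river: ρ → (-2,5,2)
river: ρ → (2,3,-4)
river: ρ → (-4,5,1)
river: ρ → (1,5,-4)
ρ-cycle length = 10 (tail of 0 descent steps not counted)

10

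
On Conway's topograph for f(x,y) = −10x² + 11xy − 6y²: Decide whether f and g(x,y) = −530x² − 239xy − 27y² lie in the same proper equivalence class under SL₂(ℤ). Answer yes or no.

D₁ = -119, D₂ = -119
f is negative-definite; reduce −f:
−f: translate: b→9 (≡-11 mod 20), so (10,-11,6)→(10,9,5)
−f: flip: (10,9,5)→(5,-9,10)
−f: translate: b→1 (≡-9 mod 10), so (5,-9,10)→(5,1,6)
−f: reduced (well bottom): (5,1,6) with a≤c, −a<b≤a
flip sign back: reduced form of f is (-5,-1,-6)
g is negative-definite; reduce −g:
−g: flip: (530,239,27)→(27,-239,530)
−g: translate: b→-23 (≡-239 mod 54), so (27,-239,530)→(27,-23,6)
−g: flip: (27,-23,6)→(6,23,27)
−g: translate: b→-1 (≡23 mod 12), so (6,23,27)→(6,-1,5)
−g: flip: (6,-1,5)→(5,1,6)
−g: reduced (well bottom): (5,1,6) with a≤c, −a<b≤a
flip sign back: reduced form of g is (-5,-1,-6)
reduced forms (-5, -1, -6) vs (-5, -1, -6) ⇒ equivalent

yes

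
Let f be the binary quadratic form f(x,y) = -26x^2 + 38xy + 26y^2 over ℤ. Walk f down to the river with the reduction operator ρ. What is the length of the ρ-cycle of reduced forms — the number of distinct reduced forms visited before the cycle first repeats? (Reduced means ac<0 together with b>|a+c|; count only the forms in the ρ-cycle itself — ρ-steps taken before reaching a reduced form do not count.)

D = 4148, ⌊√D⌋ = 64
river: ρ → (26,14,-38)
river: ρ → (-38,62,2)
river: ρ → (2,62,-38)
river: ρ → (-38,14,26)
river: ρ → (26,38,-26)
river: ρ → (-26,14,38)
river: ρ → (38,62,-2)
river: ρ → (-2,62,38)
river: ρ → (38,14,-26)
river: ρ → (-26,38,26)
ρ-cycle length = 10 (tail of 0 descent steps not counted)

10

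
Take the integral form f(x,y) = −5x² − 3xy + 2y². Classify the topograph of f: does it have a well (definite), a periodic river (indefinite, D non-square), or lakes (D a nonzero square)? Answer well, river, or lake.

D = b²−4ac = (-3)² − 4·(-5)·2 = 49
D = 7² is a perfect square ⇒ form factors over ℤ ⇒ lakes

lake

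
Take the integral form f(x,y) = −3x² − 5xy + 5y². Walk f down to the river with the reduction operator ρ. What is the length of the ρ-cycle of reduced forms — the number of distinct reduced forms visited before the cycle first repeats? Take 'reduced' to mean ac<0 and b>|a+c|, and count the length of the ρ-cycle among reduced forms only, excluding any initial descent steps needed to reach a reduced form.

D = 85, ⌊√D⌋ = 9
descent: ρ → (5,5,-3)  [lands on river]
river: ρ → (-3,7,3)
river: ρ → (3,5,-5)
river: ρ → (-5,5,3)
river: ρ → (3,7,-3)
river: ρ → (-3,5,5)
ρ-cycle length = 6 (tail of 1 descent step not counted)

6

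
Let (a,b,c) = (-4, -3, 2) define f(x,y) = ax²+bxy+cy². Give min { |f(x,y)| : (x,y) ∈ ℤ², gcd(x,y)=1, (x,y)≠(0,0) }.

descent: ρ → (2,3,-4)  [lands on river]
river: ρ → (-4,5,1)
river: ρ → (1,5,-4)
river: ρ → (-4,3,2)
river: ρ → (2,5,-2)
river: ρ → (-2,3,4)
river: ρ → (4,5,-1)
river: ρ → (-1,5,4)
river: ρ → (4,3,-2)
river: ρ → (-2,5,2)
closes: descent 1, river 10
min |a| on river = 1

1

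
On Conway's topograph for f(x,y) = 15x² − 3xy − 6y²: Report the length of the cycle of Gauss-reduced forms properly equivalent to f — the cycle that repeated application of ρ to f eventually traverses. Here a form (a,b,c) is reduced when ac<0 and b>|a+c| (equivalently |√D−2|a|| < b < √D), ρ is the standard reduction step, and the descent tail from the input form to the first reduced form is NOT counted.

D = 369, ⌊√D⌋ = 19
descent: ρ → (-6,15,6)  [lands on river]
river: ρ → (6,9,-12)
river: ρ → (-12,15,3)
river: ρ → (3,15,-12)
river: ρ → (-12,9,6)
river: ρ → (6,15,-6)
river: ρ → (-6,9,12)
river: ρ → (12,15,-3)
river: ρ → (-3,15,12)
river: ρ → (12,9,-6)
ρ-cycle length = 10 (tail of 1 descent step not counted)

10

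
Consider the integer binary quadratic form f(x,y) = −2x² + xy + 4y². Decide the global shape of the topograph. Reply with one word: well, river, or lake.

D = b²−4ac = 1² − 4·(-2)·4 = 33
D > 0 non-square ⇒ indefinite ⇒ periodic river

river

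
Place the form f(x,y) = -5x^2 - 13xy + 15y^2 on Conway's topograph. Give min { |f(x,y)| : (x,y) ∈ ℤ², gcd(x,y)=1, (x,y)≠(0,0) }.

descent: ρ → (15,13,-5)  [lands on river]
river: ρ → (-5,17,9)
river: ρ → (9,19,-3)
river: ρ → (-3,17,15)
closes: descent 1, river 4
min |a| on river = 3

3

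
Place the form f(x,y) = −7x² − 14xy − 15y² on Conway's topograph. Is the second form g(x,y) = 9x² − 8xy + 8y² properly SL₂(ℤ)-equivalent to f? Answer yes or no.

D₁ = -224, D₂ = -224
f is negative-definite; reduce −f:
−f: translate: b→0 (≡14 mod 14), so (7,14,15)→(7,0,8)
−f: reduced (well bottom): (7,0,8) with a≤c, −a<b≤a
flip sign back: reduced form of f is (-7,0,-8)
g: flip: (9,-8,8)→(8,8,9)
g: reduced (well bottom): (8,8,9) with a≤c, −a<b≤a
reduced forms (-7, 0, -8) vs (8, 8, 9) ⇒ inequivalent

no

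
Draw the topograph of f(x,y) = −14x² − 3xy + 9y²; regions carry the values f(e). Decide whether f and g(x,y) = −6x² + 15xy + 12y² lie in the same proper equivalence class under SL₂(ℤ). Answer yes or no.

D₁ = 513, D₂ = 513
river cycle of f (length 16): (9, 21, -2), (-2, 19, 19), (19, 19, -2), (-2, 21, 9), (9, 15, -8), (-8, 17, 7), (7, 11, -14), (-14, 17, 4), (4, 15, -18), (-18, 21, 1), … (6 more)
river cycle of g (length 6): (12, 9, -9), (-9, 9, 12), (12, 15, -6), (-6, 21, 3), (3, 21, -6), (-6, 15, 12)
cycles differ ⇒ inequivalent

no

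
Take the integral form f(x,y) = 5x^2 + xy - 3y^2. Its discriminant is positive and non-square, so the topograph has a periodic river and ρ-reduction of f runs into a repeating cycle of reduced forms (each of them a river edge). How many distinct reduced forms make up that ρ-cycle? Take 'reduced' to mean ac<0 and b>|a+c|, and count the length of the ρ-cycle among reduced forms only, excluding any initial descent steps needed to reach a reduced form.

D = 61, ⌊√D⌋ = 7
descent: ρ → (-3,5,3)  [lands on river]
river: ρ → (3,7,-1)
river: ρ → (-1,7,3)
river: ρ → (3,5,-3)
river: ρ → (-3,7,1)
river: ρ → (1,7,-3)
ρ-cycle length = 6 (tail of 1 descent step not counted)

6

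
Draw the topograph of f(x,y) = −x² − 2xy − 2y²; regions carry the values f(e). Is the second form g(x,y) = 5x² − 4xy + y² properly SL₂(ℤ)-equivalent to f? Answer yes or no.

D₁ = -4, D₂ = -4
f is negative-definite; reduce −f:
−f: translate: b→0 (≡2 mod 2), so (1,2,2)→(1,0,1)
−f: reduced (well bottom): (1,0,1) with a≤c, −a<b≤a
flip sign back: reduced form of f is (-1,0,-1)
g: flip: (5,-4,1)→(1,4,5)
g: translate: b→0 (≡4 mod 2), so (1,4,5)→(1,0,1)
g: reduced (well bottom): (1,0,1) with a≤c, −a<b≤a
reduced forms (-1, 0, -1) vs (1, 0, 1) ⇒ inequivalent

no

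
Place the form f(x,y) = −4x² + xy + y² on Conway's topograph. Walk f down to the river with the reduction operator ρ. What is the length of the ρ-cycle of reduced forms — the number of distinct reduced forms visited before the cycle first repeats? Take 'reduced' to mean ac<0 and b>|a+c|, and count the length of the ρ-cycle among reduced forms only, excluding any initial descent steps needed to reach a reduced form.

D = 17, ⌊√D⌋ = 4
descent: ρ → (1,3,-2)  [lands on river]
river: ρ → (-2,1,2)
river: ρ → (2,3,-1)
river: ρ → (-1,3,2)
river: ρ → (2,1,-2)
river: ρ → (-2,3,1)
ρ-cycle length = 6 (tail of 1 descent step not counted)

6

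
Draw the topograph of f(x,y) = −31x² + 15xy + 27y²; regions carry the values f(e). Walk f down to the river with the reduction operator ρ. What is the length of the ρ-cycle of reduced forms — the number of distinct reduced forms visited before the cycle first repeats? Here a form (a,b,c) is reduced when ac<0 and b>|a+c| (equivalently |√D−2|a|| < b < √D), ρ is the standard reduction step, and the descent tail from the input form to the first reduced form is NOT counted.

D = 3573, ⌊√D⌋ = 59
river: ρ → (27,39,-19)
river: ρ → (-19,37,29)
river: ρ → (29,21,-27)
river: ρ → (-27,33,23)
river: ρ → (23,59,-1)
river: ρ → (-1,59,23)
river: ρ → (23,33,-27)
river: ρ → (-27,21,29)
river: ρ → (29,37,-19)
river: ρ → (-19,39,27)
river: ρ → (27,15,-31)
river: ρ → (-31,47,11)
river: ρ → (11,41,-43)
river: ρ → (-43,45,9)
river: ρ → (9,45,-43)
river: ρ → (-43,41,11)
river: ρ → (11,47,-31)
river: ρ → (-31,15,27)
ρ-cycle length = 18 (tail of 0 descent steps not counted)

18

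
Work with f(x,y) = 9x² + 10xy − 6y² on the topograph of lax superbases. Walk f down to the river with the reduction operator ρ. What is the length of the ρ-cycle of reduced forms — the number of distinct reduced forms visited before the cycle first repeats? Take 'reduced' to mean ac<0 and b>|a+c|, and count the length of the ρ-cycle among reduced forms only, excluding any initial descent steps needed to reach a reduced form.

D = 316, ⌊√D⌋ = 17
river: ρ → (-6,14,5)
river: ρ → (5,16,-3)
river: ρ → (-3,14,10)
river: ρ → (10,6,-7)
river: ρ → (-7,8,9)
river: ρ → (9,10,-6)
ρ-cycle length = 6 (tail of 0 descent steps not counted)

6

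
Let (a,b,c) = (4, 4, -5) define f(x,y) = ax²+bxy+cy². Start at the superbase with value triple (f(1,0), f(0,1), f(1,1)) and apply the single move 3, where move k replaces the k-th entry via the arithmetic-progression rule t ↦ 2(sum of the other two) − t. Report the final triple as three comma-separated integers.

start (4,-5,3) = (f(1,0),f(0,1),f(1,1))
replace slot 3: 2·(4+(-5)) − 3 = -5 → (4,-5,-5)

4,-5,-5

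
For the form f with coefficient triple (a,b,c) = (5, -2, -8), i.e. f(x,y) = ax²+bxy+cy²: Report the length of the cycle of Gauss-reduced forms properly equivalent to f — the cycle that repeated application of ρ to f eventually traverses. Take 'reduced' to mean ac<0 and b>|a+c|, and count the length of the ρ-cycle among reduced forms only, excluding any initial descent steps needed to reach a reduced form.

D = 164, ⌊√D⌋ = 12
descent: ρ → (-8,2,5)
descent: ρ → (5,8,-5)  [lands on river]
river: ρ → (-5,12,1)
river: ρ → (1,12,-5)
river: ρ → (-5,8,5)
river: ρ → (5,12,-1)
river: ρ → (-1,12,5)
ρ-cycle length = 6 (tail of 2 descent steps not counted)

6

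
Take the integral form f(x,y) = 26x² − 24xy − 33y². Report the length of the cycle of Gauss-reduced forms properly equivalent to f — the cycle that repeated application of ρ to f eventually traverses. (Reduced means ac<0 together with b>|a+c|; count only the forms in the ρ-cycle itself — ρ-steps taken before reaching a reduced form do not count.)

D = 4008, ⌊√D⌋ = 63
descent: ρ → (-33,24,26)  [lands on river]
river: ρ → (26,28,-31)
river: ρ → (-31,34,23)
river: ρ → (23,58,-7)
river: ρ → (-7,54,39)
river: ρ → (39,24,-22)
river: ρ → (-22,20,41)
river: ρ → (41,62,-1)
river: ρ → (-1,62,41)
river: ρ → (41,20,-22)
river: ρ → (-22,24,39)
river: ρ → (39,54,-7)
river: ρ → (-7,58,23)
river: ρ → (23,34,-31)
river: ρ → (-31,28,26)
river: ρ → (26,24,-33)
river: ρ → (-33,42,17)
river: ρ → (17,60,-6)
river: ρ → (-6,60,17)
river: ρ → (17,42,-33)
ρ-cycle length = 20 (tail of 1 descent step not counted)

20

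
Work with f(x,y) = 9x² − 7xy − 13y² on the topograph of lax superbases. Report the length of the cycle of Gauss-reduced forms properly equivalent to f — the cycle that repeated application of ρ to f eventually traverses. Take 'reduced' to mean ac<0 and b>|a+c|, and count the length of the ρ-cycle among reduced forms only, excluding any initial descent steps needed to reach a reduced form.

D = 517, ⌊√D⌋ = 22
descent: ρ → (-13,7,9)  [lands on river]
river: ρ → (9,11,-11)
river: ρ → (-11,11,9)
river: ρ → (9,7,-13)
river: ρ → (-13,19,3)
river: ρ → (3,17,-19)
river: ρ → (-19,21,1)
river: ρ → (1,21,-19)
river: ρ → (-19,17,3)
river: ρ → (3,19,-13)
ρ-cycle length = 10 (tail of 1 descent step not counted)

10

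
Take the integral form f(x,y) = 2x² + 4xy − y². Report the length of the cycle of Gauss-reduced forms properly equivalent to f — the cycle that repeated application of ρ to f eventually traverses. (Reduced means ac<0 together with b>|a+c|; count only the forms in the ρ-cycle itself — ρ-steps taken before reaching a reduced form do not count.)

D = 24, ⌊√D⌋ = 4
river: ρ → (-1,4,2)
river: ρ → (2,4,-1)
ρ-cycle length = 2 (tail of 0 descent steps not counted)

2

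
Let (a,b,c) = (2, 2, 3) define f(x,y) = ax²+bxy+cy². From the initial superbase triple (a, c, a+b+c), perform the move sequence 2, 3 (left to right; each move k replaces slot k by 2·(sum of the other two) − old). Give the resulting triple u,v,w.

start (2,3,7) = (f(1,0),f(0,1),f(1,1))
replace slot 2: 2·(2+7) − 3 = 15 → (2,15,7)
replace slot 3: 2·(2+15) − 7 = 27 → (2,15,27)

2,15,27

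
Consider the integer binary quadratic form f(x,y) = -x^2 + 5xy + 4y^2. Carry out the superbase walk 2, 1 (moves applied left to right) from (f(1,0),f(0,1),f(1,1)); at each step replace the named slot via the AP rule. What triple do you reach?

start (-1,4,8) = (f(1,0),f(0,1),f(1,1))
replace slot 2: 2·((-1)+8) − 4 = 10 → (-1,10,8)
replace slot 1: 2·(10+8) − (-1) = 37 → (37,10,8)

37,10,8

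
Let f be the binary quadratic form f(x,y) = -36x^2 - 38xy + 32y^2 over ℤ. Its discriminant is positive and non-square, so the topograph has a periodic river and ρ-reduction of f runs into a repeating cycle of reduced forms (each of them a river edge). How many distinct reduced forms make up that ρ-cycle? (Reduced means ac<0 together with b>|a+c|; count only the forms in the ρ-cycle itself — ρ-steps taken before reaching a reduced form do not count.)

D = 6052, ⌊√D⌋ = 77
descent: ρ → (32,38,-36)  [lands on river]
river: ρ → (-36,34,34)
river: ρ → (34,34,-36)
river: ρ → (-36,38,32)
river: ρ → (32,26,-42)
river: ρ → (-42,58,16)
river: ρ → (16,70,-18)
river: ρ → (-18,74,8)
river: ρ → (8,70,-36)
river: ρ → (-36,74,4)
river: ρ → (4,70,-72)
river: ρ → (-72,74,2)
river: ρ → (2,74,-72)
river: ρ → (-72,70,4)
river: ρ → (4,74,-36)
river: ρ → (-36,70,8)
river: ρ → (8,74,-18)
river: ρ → (-18,70,16)
river: ρ → (16,58,-42)
river: ρ → (-42,26,32)
ρ-cycle length = 20 (tail of 1 descent step not counted)

20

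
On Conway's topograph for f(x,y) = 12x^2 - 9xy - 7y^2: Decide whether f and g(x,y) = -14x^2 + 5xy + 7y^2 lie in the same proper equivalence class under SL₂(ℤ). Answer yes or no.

D₁ = 417, D₂ = 417
river cycle of f (length 18): (-7, 9, 12), (12, 15, -4), (-4, 17, 8), (8, 15, -6), (-6, 9, 14), (14, 19, -1), (-1, 19, 14), (14, 9, -6), (-6, 15, 8), (8, 17, -4), … (8 more)
river cycle of g (length 18): (7, 9, -12), (-12, 15, 4), (4, 17, -8), (-8, 15, 6), (6, 9, -14), (-14, 19, 1), (1, 19, -14), (-14, 9, 6), (6, 15, -8), (-8, 17, 4), … (8 more)
cycles differ ⇒ inequivalent

no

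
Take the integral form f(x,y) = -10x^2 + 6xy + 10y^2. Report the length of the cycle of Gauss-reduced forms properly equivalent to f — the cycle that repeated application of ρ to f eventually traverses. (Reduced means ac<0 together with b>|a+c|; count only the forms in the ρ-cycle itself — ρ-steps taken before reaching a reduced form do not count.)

D = 436, ⌊√D⌋ = 20
river: ρ → (10,14,-6)
river: ρ → (-6,10,14)
river: ρ → (14,18,-2)
river: ρ → (-2,18,14)
river: ρ → (14,10,-6)
river: ρ → (-6,14,10)
river: ρ → (10,6,-10)
river: ρ → (-10,14,6)
river: ρ → (6,10,-14)
river: ρ → (-14,18,2)
river: ρ → (2,18,-14)
river: ρ → (-14,10,6)
river: ρ → (6,14,-10)
river: ρ → (-10,6,10)
ρ-cycle length = 14 (tail of 0 descent steps not counted)

14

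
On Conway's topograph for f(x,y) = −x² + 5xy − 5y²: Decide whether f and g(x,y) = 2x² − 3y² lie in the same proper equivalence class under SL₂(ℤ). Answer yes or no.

D₁ = 5, D₂ = 24
discriminants differ ⇒ not SL₂(ℤ)-equivalent

no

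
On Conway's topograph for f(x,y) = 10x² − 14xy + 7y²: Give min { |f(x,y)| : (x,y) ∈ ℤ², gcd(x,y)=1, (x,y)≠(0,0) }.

translate: b→6 (≡-14 mod 20), so (10,-14,7)→(10,6,3)
flip: (10,6,3)→(3,-6,10)
translate: b→0 (≡-6 mod 6), so (3,-6,10)→(3,0,7)
reduced (well bottom): (3,0,7) with a≤c, −a<b≤a
well minimum = a = 3

3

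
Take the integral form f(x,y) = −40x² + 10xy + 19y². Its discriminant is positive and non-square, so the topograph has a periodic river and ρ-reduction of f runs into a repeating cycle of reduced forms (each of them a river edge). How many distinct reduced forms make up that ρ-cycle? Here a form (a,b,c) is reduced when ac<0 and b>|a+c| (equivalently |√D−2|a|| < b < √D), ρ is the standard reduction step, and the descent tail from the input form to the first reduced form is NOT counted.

D = 3140, ⌊√D⌋ = 56
descent: ρ → (19,28,-31)  [lands on river]
river: ρ → (-31,34,16)
river: ρ → (16,30,-35)
river: ρ → (-35,40,11)
river: ρ → (11,48,-19)
river: ρ → (-19,28,31)
river: ρ → (31,34,-16)
river: ρ → (-16,30,35)
river: ρ → (35,40,-11)
river: ρ → (-11,48,19)
ρ-cycle length = 10 (tail of 1 descent step not counted)

10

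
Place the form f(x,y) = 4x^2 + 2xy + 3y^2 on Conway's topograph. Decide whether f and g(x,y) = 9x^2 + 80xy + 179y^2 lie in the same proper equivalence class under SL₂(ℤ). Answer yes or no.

D₁ = -44, D₂ = -44
f: flip: (4,2,3)→(3,-2,4)
f: reduced (well bottom): (3,-2,4) with a≤c, −a<b≤a
g: translate: b→8 (≡80 mod 18), so (9,80,179)→(9,8,3)
g: flip: (9,8,3)→(3,-8,9)
g: translate: b→-2 (≡-8 mod 6), so (3,-8,9)→(3,-2,4)
g: reduced (well bottom): (3,-2,4) with a≤c, −a<b≤a
reduced forms (3, -2, 4) vs (3, -2, 4) ⇒ equivalent

yes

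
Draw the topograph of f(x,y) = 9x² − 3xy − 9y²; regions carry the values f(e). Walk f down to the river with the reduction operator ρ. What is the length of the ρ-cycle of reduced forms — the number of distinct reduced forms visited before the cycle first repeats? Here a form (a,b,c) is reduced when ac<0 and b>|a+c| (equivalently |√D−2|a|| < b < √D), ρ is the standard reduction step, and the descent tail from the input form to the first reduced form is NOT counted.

D = 333, ⌊√D⌋ = 18
descent: ρ → (-9,3,9)  [lands on river]
river: ρ → (9,15,-3)
river: ρ → (-3,15,9)
river: ρ → (9,3,-9)
river: ρ → (-9,15,3)
river: ρ → (3,15,-9)
ρ-cycle length = 6 (tail of 1 descent step not counted)

6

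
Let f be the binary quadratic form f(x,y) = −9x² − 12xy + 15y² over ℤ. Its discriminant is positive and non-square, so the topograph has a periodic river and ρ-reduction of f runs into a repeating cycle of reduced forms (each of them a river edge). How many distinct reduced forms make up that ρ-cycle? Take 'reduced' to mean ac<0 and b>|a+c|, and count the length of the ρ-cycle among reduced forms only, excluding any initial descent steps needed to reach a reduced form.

D = 684, ⌊√D⌋ = 26
descent: ρ → (15,12,-9)  [lands on river]
river: ρ → (-9,24,3)
river: ρ → (3,24,-9)
river: ρ → (-9,12,15)
river: ρ → (15,18,-6)
river: ρ → (-6,18,15)
ρ-cycle length = 6 (tail of 1 descent step not counted)

6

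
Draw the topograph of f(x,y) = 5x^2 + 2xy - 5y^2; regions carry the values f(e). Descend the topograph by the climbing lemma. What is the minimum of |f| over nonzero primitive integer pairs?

river: ρ → (-5,8,2)
river: ρ → (2,8,-5)
river: ρ → (-5,2,5)
river: ρ → (5,8,-2)
river: ρ → (-2,8,5)
river: ρ → (5,2,-5)
closes: descent 0, river 6
min |a| on river = 2

2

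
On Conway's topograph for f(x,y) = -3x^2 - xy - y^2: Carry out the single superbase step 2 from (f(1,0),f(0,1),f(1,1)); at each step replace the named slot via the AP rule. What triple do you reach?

start (-3,-1,-5) = (f(1,0),f(0,1),f(1,1))
replace slot 2: 2·((-3)+(-5)) − (-1) = -15 → (-3,-15,-5)

-3,-15,-5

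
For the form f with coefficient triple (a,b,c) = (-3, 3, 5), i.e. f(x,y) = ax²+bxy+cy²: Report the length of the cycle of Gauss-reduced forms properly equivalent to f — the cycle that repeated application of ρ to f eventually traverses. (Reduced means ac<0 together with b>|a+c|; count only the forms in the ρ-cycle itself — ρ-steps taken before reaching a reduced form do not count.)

D = 69, ⌊√D⌋ = 8
river: ρ → (5,7,-1)
river: ρ → (-1,7,5)
river: ρ → (5,3,-3)
river: ρ → (-3,3,5)
ρ-cycle length = 4 (tail of 0 descent steps not counted)

4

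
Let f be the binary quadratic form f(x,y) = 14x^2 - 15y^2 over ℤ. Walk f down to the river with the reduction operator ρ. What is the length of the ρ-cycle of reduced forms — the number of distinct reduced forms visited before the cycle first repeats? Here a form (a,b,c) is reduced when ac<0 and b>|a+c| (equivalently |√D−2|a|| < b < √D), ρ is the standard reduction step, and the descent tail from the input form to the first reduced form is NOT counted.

D = 840, ⌊√D⌋ = 28
descent: ρ → (-15,0,14)
descent: ρ → (14,28,-1)  [lands on river]
river: ρ → (-1,28,14)
ρ-cycle length = 2 (tail of 2 descent steps not counted)

2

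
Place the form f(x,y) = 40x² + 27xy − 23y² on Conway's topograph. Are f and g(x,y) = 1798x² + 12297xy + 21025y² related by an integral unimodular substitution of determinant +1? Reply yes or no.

D₁ = 4409, D₂ = 4409
river cycle of f (length 10): (-23, 65, 2), (2, 63, -55), (-55, 47, 10), (10, 53, -40), (-40, 27, 23), (23, 65, -2), (-2, 63, 55), (55, 47, -10), (-10, 53, 40), (40, 27, -23)
river cycle of g (length 10): (-23, 65, 2), (2, 63, -55), (-55, 47, 10), (10, 53, -40), (-40, 27, 23), (23, 65, -2), (-2, 63, 55), (55, 47, -10), (-10, 53, 40), (40, 27, -23)
cycles coincide ⇒ equivalent

yes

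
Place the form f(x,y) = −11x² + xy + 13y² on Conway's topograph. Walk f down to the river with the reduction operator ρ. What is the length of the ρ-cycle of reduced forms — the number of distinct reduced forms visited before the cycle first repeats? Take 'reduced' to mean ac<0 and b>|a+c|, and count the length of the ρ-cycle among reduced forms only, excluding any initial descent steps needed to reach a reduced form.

D = 573, ⌊√D⌋ = 23
descent: ρ → (13,-1,-11)
descent: ρ → (-11,23,1)  [lands on river]
river: ρ → (1,23,-11)
river: ρ → (-11,21,3)
river: ρ → (3,21,-11)
ρ-cycle length = 4 (tail of 2 descent steps not counted)

4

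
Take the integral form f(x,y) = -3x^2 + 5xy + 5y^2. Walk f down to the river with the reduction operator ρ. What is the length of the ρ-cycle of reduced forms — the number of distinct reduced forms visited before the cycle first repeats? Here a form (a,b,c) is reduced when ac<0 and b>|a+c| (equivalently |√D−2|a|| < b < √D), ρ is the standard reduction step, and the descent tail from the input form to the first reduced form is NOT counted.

D = 85, ⌊√D⌋ = 9
river: ρ → (5,5,-3)
river: ρ → (-3,7,3)
river: ρ → (3,5,-5)
river: ρ → (-5,5,3)
river: ρ → (3,7,-3)
river: ρ → (-3,5,5)
ρ-cycle length = 6 (tail of 0 descent steps not counted)

6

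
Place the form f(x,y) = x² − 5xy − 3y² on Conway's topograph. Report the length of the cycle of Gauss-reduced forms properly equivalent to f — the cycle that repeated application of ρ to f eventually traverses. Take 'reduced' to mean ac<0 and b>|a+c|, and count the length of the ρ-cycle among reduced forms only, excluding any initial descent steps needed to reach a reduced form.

D = 37, ⌊√D⌋ = 6
descent: ρ → (-3,5,1)  [lands on river]
river: ρ → (1,5,-3)
river: ρ → (-3,1,3)
river: ρ → (3,5,-1)
river: ρ → (-1,5,3)
river: ρ → (3,1,-3)
ρ-cycle length = 6 (tail of 1 descent step not counted)

6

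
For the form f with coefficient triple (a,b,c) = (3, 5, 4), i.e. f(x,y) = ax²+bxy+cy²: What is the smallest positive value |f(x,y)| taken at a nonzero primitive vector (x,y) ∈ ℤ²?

translate: b→-1 (≡5 mod 6), so (3,5,4)→(3,-1,2)
flip: (3,-1,2)→(2,1,3)
reduced (well bottom): (2,1,3) with a≤c, −a<b≤a
well minimum = a = 2

2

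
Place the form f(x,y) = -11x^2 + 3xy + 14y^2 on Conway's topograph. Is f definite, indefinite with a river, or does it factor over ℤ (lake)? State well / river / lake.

D = b²−4ac = 3² − 4·(-11)·14 = 625
D = 25² is a perfect square ⇒ form factors over ℤ ⇒ lakes

lake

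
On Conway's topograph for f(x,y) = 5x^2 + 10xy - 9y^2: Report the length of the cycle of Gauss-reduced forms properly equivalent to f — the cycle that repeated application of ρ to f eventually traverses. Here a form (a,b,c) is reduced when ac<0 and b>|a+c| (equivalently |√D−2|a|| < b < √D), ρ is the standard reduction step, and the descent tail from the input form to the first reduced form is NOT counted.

D = 280, ⌊√D⌋ = 16
river: ρ → (-9,8,6)
river: ρ → (6,16,-1)
river: ρ → (-1,16,6)
river: ρ → (6,8,-9)
river: ρ → (-9,10,5)
river: ρ → (5,10,-9)
ρ-cycle length = 6 (tail of 0 descent steps not counted)

6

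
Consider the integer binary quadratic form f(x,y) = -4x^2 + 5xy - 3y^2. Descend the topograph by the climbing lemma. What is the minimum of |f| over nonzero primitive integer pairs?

translate: b→3 (≡-5 mod 8), so (4,-5,3)→(4,3,2)
flip: (4,3,2)→(2,-3,4)
translate: b→1 (≡-3 mod 4), so (2,-3,4)→(2,1,3)
reduced (well bottom): (2,1,3) with a≤c, −a<b≤a
well minimum |f| = |-2| = 2 (negative-definite)

2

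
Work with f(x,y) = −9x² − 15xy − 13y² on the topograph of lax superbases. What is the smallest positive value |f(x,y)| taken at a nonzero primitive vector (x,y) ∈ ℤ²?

translate: b→-3 (≡15 mod 18), so (9,15,13)→(9,-3,7)
flip: (9,-3,7)→(7,3,9)
reduced (well bottom): (7,3,9) with a≤c, −a<b≤a
well minimum |f| = |-7| = 7 (negative-definite)

7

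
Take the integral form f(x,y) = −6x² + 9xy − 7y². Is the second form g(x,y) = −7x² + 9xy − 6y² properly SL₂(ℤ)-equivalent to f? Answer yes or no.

D₁ = -87, D₂ = -87
f is negative-definite; reduce −f:
−f: translate: b→3 (≡-9 mod 12), so (6,-9,7)→(6,3,4)
−f: flip: (6,3,4)→(4,-3,6)
−f: reduced (well bottom): (4,-3,6) with a≤c, −a<b≤a
flip sign back: reduced form of f is (-4,3,-6)
g is negative-definite; reduce −g:
−g: translate: b→5 (≡-9 mod 14), so (7,-9,6)→(7,5,4)
−g: flip: (7,5,4)→(4,-5,7)
−g: translate: b→3 (≡-5 mod 8), so (4,-5,7)→(4,3,6)
−g: reduced (well bottom): (4,3,6) with a≤c, −a<b≤a
flip sign back: reduced form of g is (-4,-3,-6)
reduced forms (-4, 3, -6) vs (-4, -3, -6) ⇒ inequivalent

no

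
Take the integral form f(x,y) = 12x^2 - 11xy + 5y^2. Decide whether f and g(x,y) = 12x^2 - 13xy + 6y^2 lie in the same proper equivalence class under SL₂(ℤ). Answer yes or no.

D₁ = -119, D₂ = -119
f: flip: (12,-11,5)→(5,11,12)
f: translate: b→1 (≡11 mod 10), so (5,11,12)→(5,1,6)
f: reduced (well bottom): (5,1,6) with a≤c, −a<b≤a
g: translate: b→11 (≡-13 mod 24), so (12,-13,6)→(12,11,5)
g: flip: (12,11,5)→(5,-11,12)
g: translate: b→-1 (≡-11 mod 10), so (5,-11,12)→(5,-1,6)
g: reduced (well bottom): (5,-1,6) with a≤c, −a<b≤a
reduced forms (5, 1, 6) vs (5, -1, 6) ⇒ inequivalent

no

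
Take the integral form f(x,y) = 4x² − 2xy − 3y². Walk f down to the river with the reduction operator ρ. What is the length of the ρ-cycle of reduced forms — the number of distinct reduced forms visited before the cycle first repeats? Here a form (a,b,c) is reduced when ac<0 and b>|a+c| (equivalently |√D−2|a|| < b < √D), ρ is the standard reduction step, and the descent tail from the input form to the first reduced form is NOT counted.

D = 52, ⌊√D⌋ = 7
descent: ρ → (-3,2,4)  [lands on river]
river: ρ → (4,6,-1)
river: ρ → (-1,6,4)
river: ρ → (4,2,-3)
river: ρ → (-3,4,3)
river: ρ → (3,2,-4)
river: ρ → (-4,6,1)
river: ρ → (1,6,-4)
river: ρ → (-4,2,3)
river: ρ → (3,4,-3)
ρ-cycle length = 10 (tail of 1 descent step not counted)

10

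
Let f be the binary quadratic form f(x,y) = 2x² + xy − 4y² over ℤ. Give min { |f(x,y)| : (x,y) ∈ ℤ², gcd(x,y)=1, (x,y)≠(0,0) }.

descent: ρ → (-4,-1,2)
descent: ρ → (2,5,-1)  [lands on river]
river: ρ → (-1,5,2)
river: ρ → (2,3,-3)
river: ρ → (-3,3,2)
closes: descent 2, river 4
min |a| on river = 1

1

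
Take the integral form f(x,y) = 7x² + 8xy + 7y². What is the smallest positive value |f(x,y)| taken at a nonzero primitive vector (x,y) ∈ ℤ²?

translate: b→-6 (≡8 mod 14), so (7,8,7)→(7,-6,6)
flip: (7,-6,6)→(6,6,7)
reduced (well bottom): (6,6,7) with a≤c, −a<b≤a
well minimum = a = 6

6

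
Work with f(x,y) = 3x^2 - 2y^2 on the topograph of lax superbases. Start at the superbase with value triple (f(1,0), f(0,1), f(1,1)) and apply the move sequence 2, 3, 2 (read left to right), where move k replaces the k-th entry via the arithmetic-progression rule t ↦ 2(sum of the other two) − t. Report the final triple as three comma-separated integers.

start (3,-2,1) = (f(1,0),f(0,1),f(1,1))
replace slot 2: 2·(3+1) − (-2) = 10 → (3,10,1)
replace slot 3: 2·(3+10) − 1 = 25 → (3,10,25)
replace slot 2: 2·(3+25) − 10 = 46 → (3,46,25)

3,46,25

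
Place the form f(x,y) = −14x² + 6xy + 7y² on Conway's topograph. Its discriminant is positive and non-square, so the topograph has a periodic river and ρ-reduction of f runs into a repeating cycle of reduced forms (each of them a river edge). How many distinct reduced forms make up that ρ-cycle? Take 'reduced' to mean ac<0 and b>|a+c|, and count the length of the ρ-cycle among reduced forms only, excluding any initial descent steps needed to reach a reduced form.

D = 428, ⌊√D⌋ = 20
descent: ρ → (7,8,-13)  [lands on river]
river: ρ → (-13,18,2)
river: ρ → (2,18,-13)
river: ρ → (-13,8,7)
river: ρ → (7,20,-1)
river: ρ → (-1,20,7)
ρ-cycle length = 6 (tail of 1 descent step not counted)

6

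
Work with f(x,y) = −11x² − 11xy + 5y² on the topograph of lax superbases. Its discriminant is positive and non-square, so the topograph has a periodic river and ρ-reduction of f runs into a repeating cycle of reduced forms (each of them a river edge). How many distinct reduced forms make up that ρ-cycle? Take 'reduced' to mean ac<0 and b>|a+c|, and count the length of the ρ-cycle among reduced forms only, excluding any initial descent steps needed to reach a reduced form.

D = 341, ⌊√D⌋ = 18
descent: ρ → (5,11,-11)  [lands on river]
river: ρ → (-11,11,5)
river: ρ → (5,9,-13)
river: ρ → (-13,17,1)
river: ρ → (1,17,-13)
river: ρ → (-13,9,5)
ρ-cycle length = 6 (tail of 1 descent step not counted)

6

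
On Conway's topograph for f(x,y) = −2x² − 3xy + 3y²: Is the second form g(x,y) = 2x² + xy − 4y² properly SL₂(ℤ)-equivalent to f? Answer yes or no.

D₁ = 33, D₂ = 33
river cycle of f (length 4): (3, 3, -2), (-2, 5, 1), (1, 5, -2), (-2, 3, 3)
river cycle of g (length 4): (2, 5, -1), (-1, 5, 2), (2, 3, -3), (-3, 3, 2)
cycles differ ⇒ inequivalent

no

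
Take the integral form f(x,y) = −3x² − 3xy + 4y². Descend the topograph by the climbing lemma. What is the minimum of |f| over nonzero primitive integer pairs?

descent: ρ → (4,3,-3)  [lands on river]
river: ρ → (-3,3,4)
river: ρ → (4,5,-2)
river: ρ → (-2,7,1)
river: ρ → (1,7,-2)
river: ρ → (-2,5,4)
closes: descent 1, river 6
min |a| on river = 1

1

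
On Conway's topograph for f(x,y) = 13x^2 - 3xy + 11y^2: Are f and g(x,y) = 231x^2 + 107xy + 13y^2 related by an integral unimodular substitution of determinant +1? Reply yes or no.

D₁ = -563, D₂ = -563
f: flip: (13,-3,11)→(11,3,13)
f: reduced (well bottom): (11,3,13) with a≤c, −a<b≤a
g: flip: (231,107,13)→(13,-107,231)
g: translate: b→-3 (≡-107 mod 26), so (13,-107,231)→(13,-3,11)
g: flip: (13,-3,11)→(11,3,13)
g: reduced (well bottom): (11,3,13) with a≤c, −a<b≤a
reduced forms (11, 3, 13) vs (11, 3, 13) ⇒ equivalent

yes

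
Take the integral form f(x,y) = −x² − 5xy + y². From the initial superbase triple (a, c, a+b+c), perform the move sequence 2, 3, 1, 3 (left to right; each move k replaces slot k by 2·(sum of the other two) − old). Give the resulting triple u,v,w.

start (-1,1,-5) = (f(1,0),f(0,1),f(1,1))
replace slot 2: 2·((-1)+(-5)) − 1 = -13 → (-1,-13,-5)
replace slot 3: 2·((-1)+(-13)) − (-5) = -23 → (-1,-13,-23)
replace slot 1: 2·((-13)+(-23)) − (-1) = -71 → (-71,-13,-23)
replace slot 3: 2·((-71)+(-13)) − (-23) = -145 → (-71,-13,-145)

-71,-13,-145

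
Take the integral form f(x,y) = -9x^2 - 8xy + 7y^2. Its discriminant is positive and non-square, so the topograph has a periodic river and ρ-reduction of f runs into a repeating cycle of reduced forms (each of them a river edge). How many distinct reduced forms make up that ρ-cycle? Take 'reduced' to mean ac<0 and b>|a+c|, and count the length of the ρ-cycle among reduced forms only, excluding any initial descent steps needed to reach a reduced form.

D = 316, ⌊√D⌋ = 17
descent: ρ → (7,8,-9)  [lands on river]
river: ρ → (-9,10,6)
river: ρ → (6,14,-5)
river: ρ → (-5,16,3)
river: ρ → (3,14,-10)
river: ρ → (-10,6,7)
ρ-cycle length = 6 (tail of 1 descent step not counted)

6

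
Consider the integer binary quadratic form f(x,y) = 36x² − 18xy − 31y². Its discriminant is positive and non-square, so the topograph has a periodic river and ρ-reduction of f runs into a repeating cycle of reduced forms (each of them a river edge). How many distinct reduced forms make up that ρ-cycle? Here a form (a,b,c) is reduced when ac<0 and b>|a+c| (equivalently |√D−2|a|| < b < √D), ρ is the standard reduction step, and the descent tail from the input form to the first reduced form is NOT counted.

D = 4788, ⌊√D⌋ = 69
descent: ρ → (-31,18,36)  [lands on river]
river: ρ → (36,54,-13)
river: ρ → (-13,50,44)
river: ρ → (44,38,-19)
river: ρ → (-19,38,44)
river: ρ → (44,50,-13)
river: ρ → (-13,54,36)
river: ρ → (36,18,-31)
river: ρ → (-31,44,23)
river: ρ → (23,48,-27)
river: ρ → (-27,60,11)
river: ρ → (11,50,-52)
river: ρ → (-52,54,9)
river: ρ → (9,54,-52)
river: ρ → (-52,50,11)
river: ρ → (11,60,-27)
river: ρ → (-27,48,23)
river: ρ → (23,44,-31)
ρ-cycle length = 18 (tail of 1 descent step not counted)

18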